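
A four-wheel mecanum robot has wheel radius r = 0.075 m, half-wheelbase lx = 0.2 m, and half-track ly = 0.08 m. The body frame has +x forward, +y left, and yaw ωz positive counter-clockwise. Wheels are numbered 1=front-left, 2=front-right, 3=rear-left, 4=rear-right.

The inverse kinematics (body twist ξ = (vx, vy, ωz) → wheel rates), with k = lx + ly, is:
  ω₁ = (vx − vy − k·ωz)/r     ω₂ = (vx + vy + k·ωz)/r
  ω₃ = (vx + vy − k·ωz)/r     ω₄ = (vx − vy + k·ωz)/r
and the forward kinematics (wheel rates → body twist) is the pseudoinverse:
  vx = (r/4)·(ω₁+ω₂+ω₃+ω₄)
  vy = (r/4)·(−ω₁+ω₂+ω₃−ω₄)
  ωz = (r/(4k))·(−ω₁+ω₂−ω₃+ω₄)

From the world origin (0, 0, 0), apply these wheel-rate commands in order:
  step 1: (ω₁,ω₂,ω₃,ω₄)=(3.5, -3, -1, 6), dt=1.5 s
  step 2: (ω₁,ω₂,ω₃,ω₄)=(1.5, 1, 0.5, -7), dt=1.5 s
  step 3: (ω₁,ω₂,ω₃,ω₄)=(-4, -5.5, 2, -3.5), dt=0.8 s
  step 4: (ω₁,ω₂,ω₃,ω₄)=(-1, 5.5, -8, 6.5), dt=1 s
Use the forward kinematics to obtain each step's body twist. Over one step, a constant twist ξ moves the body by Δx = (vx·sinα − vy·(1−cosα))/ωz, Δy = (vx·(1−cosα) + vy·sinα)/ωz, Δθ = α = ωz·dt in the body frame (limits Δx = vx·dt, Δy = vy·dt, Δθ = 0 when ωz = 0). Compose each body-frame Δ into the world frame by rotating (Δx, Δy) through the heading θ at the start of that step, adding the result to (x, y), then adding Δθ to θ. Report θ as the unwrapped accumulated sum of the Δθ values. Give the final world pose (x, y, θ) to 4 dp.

step 1: ξ=(vx,vy,ωz)=(0.1031, -0.2531, 0.0335), dt=1.5 → body Δ=(0.1642, -0.3756, 0.0502) → world pose (0.1642, -0.3756, 0.0502)
step 2: ξ=(vx,vy,ωz)=(-0.0750, 0.1313, -0.5357), dt=1.5 → body Δ=(-0.0258, 0.2192, -0.8036) → world pose (0.1273, -0.1580, -0.7533)
step 3: ξ=(vx,vy,ωz)=(-0.2062, 0.0750, -0.4688), dt=0.8 → body Δ=(-0.1500, 0.0892, -0.3750) → world pose (0.0789, 0.0097, -1.1283)
step 4: ξ=(vx,vy,ωz)=(0.0562, -0.1500, 1.4062), dt=1.0 → body Δ=(0.1287, -0.0718, 1.4062) → world pose (0.0691, -0.1373, 0.2779)

(0.0691, -0.1373, 0.2779)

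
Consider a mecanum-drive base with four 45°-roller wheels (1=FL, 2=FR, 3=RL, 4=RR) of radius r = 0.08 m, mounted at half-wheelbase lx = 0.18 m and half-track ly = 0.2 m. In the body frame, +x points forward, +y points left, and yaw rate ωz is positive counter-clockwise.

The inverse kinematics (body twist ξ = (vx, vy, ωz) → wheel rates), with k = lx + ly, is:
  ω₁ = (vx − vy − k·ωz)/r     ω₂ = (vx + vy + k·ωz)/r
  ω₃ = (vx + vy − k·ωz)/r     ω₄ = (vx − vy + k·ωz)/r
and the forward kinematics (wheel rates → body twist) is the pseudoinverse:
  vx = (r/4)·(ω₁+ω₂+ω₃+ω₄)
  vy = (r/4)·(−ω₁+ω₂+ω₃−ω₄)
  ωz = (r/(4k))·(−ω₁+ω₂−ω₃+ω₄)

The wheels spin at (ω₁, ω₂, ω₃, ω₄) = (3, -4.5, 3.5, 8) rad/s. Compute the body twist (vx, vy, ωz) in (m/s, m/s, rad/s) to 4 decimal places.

(0.2000, -0.2400, -0.1579)

k = lx + ly = 0.18 + 0.2 = 0.3800
ω₁+ω₂+ω₃+ω₄ = 10.0000  →  vx = (0.08/4)·10.0000 = 0.2000
−ω₁+ω₂+ω₃−ω₄ = -12.0000  →  vy = (0.08/4)·-12.0000 = -0.2400
−ω₁+ω₂−ω₃+ω₄ = -3.0000  →  ωz = (0.08/1.5200)·-3.0000 = -0.1579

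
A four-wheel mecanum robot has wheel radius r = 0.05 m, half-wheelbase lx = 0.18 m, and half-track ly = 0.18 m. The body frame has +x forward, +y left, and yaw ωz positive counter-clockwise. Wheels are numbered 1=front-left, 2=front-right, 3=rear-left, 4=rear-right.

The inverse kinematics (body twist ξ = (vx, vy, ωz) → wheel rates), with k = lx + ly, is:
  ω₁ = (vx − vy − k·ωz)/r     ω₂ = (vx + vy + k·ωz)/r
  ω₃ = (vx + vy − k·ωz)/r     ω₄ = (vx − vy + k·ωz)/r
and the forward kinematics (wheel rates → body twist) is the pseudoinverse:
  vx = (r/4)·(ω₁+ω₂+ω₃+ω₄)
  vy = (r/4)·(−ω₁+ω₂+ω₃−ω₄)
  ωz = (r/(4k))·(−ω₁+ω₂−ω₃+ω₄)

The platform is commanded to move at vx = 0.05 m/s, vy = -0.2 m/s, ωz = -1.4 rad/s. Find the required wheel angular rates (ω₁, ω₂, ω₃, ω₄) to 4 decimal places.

k = lx + ly = 0.18 + 0.18 = 0.3600;  k·ωz = 0.3600·-1.4 = -0.5040
ω₁ (FL) = (vx − vy − k·ωz)/r = 0.7540/0.05 = 15.0800
ω₂ (FR) = (vx + vy + k·ωz)/r = -0.6540/0.05 = -13.0800
ω₃ (RL) = (vx + vy − k·ωz)/r = 0.3540/0.05 = 7.0800
ω₄ (RR) = (vx − vy + k·ωz)/r = -0.2540/0.05 = -5.0800

(15.0800, -13.0800, 7.0800, -5.0800)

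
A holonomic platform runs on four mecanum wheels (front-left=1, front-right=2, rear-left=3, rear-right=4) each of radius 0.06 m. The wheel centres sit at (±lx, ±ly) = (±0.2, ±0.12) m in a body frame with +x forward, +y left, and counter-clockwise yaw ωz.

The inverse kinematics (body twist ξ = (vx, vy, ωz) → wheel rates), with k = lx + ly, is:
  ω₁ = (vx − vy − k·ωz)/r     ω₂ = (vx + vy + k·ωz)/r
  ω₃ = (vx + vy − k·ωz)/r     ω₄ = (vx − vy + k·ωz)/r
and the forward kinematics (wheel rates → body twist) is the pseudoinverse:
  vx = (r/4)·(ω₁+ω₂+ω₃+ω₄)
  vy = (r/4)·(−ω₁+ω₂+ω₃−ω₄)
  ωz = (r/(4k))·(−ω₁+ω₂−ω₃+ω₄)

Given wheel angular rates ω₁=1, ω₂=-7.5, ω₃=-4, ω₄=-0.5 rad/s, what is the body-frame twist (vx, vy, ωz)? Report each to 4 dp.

k = lx + ly = 0.2 + 0.12 = 0.3200
ω₁+ω₂+ω₃+ω₄ = -11.0000  →  vx = (0.06/4)·-11.0000 = -0.1650
−ω₁+ω₂+ω₃−ω₄ = -12.0000  →  vy = (0.06/4)·-12.0000 = -0.1800
−ω₁+ω₂−ω₃+ω₄ = -5.0000  →  ωz = (0.06/1.2800)·-5.0000 = -0.2344

(-0.1650, -0.1800, -0.2344)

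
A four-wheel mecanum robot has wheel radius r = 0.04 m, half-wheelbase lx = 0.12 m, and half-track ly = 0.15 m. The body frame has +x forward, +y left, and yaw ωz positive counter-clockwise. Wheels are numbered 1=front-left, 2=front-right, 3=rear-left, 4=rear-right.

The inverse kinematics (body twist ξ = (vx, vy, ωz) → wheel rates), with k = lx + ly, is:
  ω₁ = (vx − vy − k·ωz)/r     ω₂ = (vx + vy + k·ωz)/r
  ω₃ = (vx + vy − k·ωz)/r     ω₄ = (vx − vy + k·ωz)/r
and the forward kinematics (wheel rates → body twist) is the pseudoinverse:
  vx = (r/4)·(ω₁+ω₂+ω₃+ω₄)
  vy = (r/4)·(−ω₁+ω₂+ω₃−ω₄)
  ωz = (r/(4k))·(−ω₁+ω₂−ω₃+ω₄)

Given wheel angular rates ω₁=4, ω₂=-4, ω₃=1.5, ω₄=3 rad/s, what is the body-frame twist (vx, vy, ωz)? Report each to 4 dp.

(0.0450, -0.0950, -0.2407)

k = lx + ly = 0.12 + 0.15 = 0.2700
ω₁+ω₂+ω₃+ω₄ = 4.5000  →  vx = (0.04/4)·4.5000 = 0.0450
−ω₁+ω₂+ω₃−ω₄ = -9.5000  →  vy = (0.04/4)·-9.5000 = -0.0950
−ω₁+ω₂−ω₃+ω₄ = -6.5000  →  ωz = (0.04/1.0800)·-6.5000 = -0.2407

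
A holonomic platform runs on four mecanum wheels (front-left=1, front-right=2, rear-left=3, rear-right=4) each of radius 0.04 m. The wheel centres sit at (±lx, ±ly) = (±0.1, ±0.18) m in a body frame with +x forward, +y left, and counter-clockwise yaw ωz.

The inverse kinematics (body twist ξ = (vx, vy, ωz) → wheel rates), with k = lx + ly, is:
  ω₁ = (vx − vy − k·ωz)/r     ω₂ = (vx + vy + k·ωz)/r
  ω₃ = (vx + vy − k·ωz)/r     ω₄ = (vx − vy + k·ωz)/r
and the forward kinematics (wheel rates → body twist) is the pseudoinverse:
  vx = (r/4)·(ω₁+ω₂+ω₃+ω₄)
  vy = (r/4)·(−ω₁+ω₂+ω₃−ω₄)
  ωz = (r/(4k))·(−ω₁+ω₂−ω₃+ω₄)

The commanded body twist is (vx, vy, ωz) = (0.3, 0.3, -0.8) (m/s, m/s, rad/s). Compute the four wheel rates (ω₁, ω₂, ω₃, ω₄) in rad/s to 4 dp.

(5.6000, 9.4000, 20.6000, -5.6000)

k = lx + ly = 0.1 + 0.18 = 0.2800;  k·ωz = 0.2800·-0.8 = -0.2240
ω₁ (FL) = (vx − vy − k·ωz)/r = 0.2240/0.04 = 5.6000
ω₂ (FR) = (vx + vy + k·ωz)/r = 0.3760/0.04 = 9.4000
ω₃ (RL) = (vx + vy − k·ωz)/r = 0.8240/0.04 = 20.6000
ω₄ (RR) = (vx − vy + k·ωz)/r = -0.2240/0.04 = -5.6000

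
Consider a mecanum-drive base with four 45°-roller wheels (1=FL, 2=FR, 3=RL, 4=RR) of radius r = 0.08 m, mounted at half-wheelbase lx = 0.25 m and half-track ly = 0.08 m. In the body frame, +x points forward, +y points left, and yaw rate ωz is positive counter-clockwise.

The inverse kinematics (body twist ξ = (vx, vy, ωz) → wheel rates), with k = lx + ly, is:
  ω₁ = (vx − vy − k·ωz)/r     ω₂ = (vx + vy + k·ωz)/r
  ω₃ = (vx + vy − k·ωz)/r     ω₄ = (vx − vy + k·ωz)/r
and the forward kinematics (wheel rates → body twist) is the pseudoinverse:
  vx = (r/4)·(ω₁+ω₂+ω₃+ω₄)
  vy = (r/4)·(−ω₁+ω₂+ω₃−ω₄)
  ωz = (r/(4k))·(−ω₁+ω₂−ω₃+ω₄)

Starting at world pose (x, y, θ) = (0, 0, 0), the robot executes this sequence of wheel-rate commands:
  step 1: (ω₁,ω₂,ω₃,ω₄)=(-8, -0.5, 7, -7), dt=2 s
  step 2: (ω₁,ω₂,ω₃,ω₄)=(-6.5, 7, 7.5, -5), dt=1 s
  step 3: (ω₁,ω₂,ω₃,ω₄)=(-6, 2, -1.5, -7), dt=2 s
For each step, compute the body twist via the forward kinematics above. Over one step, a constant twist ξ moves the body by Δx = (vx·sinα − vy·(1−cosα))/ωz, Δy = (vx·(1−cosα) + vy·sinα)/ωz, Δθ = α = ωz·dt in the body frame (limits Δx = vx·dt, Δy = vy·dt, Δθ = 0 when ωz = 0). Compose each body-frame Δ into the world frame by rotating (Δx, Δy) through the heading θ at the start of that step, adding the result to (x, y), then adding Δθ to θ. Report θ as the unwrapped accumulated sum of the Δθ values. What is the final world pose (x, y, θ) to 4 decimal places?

step 1: ξ=(vx,vy,ωz)=(-0.1700, 0.4300, -0.3939), dt=2.0 → body Δ=(0.0157, 0.9009, -0.7879) → world pose (0.0157, 0.9009, -0.7879)
step 2: ξ=(vx,vy,ωz)=(0.0600, 0.5200, 0.0606), dt=1.0 → body Δ=(0.0442, 0.5215, 0.0606) → world pose (0.4166, 1.2374, -0.7273)
step 3: ξ=(vx,vy,ωz)=(-0.2500, 0.2700, 0.1515), dt=2.0 → body Δ=(-0.5736, 0.4566, 0.3030) → world pose (0.2917, 1.9598, -0.4242)

(0.2917, 1.9598, -0.4242)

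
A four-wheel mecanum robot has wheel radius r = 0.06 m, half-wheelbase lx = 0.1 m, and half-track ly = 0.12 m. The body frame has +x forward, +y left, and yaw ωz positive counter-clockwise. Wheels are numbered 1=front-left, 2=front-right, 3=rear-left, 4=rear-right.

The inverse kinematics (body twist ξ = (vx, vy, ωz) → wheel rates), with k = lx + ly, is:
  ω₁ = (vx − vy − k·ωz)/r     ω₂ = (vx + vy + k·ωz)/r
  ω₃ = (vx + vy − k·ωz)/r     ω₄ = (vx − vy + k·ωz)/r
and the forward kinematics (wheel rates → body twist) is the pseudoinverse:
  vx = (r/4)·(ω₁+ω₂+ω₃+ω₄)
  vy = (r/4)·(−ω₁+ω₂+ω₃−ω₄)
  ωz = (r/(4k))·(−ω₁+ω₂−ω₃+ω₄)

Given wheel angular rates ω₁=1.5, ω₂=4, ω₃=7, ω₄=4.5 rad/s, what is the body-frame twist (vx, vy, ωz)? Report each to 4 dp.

k = lx + ly = 0.1 + 0.12 = 0.2200
ω₁+ω₂+ω₃+ω₄ = 17.0000  →  vx = (0.06/4)·17.0000 = 0.2550
−ω₁+ω₂+ω₃−ω₄ = 5.0000  →  vy = (0.06/4)·5.0000 = 0.0750
−ω₁+ω₂−ω₃+ω₄ = 0.0000  →  ωz = (0.06/0.8800)·0.0000 = 0.0000

(0.2550, 0.0750, 0.0000)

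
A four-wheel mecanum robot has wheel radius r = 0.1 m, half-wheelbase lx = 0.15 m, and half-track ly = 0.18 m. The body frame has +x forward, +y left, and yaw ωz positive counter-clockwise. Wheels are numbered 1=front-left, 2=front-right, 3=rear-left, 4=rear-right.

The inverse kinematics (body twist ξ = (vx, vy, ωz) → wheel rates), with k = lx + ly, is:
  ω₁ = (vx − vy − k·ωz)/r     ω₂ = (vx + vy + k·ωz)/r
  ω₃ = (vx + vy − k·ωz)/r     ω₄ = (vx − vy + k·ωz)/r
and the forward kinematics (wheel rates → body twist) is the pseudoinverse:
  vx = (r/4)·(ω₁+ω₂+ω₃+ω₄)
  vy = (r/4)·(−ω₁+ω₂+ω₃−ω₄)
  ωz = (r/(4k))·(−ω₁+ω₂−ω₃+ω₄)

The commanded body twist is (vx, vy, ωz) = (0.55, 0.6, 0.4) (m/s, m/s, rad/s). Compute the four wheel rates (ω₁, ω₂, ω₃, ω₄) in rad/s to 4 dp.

(-1.8200, 12.8200, 10.1800, 0.8200)

k = lx + ly = 0.15 + 0.18 = 0.3300;  k·ωz = 0.3300·0.4 = 0.1320
ω₁ (FL) = (vx − vy − k·ωz)/r = -0.1820/0.1 = -1.8200
ω₂ (FR) = (vx + vy + k·ωz)/r = 1.2820/0.1 = 12.8200
ω₃ (RL) = (vx + vy − k·ωz)/r = 1.0180/0.1 = 10.1800
ω₄ (RR) = (vx − vy + k·ωz)/r = 0.0820/0.1 = 0.8200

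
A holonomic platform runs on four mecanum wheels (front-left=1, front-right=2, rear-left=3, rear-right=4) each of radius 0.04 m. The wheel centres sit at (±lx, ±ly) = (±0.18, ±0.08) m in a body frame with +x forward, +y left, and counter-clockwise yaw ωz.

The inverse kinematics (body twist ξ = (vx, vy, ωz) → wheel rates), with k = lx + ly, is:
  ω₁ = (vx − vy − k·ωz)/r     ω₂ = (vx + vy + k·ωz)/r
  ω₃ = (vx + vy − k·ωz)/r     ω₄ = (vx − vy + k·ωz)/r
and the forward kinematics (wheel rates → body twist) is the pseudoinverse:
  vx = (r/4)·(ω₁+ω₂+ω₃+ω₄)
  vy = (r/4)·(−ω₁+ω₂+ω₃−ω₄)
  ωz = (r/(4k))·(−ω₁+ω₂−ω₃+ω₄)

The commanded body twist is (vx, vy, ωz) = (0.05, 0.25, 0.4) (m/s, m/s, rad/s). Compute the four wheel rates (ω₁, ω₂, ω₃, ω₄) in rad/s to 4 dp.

(-7.6000, 10.1000, 4.9000, -2.4000)

k = lx + ly = 0.18 + 0.08 = 0.2600;  k·ωz = 0.2600·0.4 = 0.1040
ω₁ (FL) = (vx − vy − k·ωz)/r = -0.3040/0.04 = -7.6000
ω₂ (FR) = (vx + vy + k·ωz)/r = 0.4040/0.04 = 10.1000
ω₃ (RL) = (vx + vy − k·ωz)/r = 0.1960/0.04 = 4.9000
ω₄ (RR) = (vx − vy + k·ωz)/r = -0.0960/0.04 = -2.4000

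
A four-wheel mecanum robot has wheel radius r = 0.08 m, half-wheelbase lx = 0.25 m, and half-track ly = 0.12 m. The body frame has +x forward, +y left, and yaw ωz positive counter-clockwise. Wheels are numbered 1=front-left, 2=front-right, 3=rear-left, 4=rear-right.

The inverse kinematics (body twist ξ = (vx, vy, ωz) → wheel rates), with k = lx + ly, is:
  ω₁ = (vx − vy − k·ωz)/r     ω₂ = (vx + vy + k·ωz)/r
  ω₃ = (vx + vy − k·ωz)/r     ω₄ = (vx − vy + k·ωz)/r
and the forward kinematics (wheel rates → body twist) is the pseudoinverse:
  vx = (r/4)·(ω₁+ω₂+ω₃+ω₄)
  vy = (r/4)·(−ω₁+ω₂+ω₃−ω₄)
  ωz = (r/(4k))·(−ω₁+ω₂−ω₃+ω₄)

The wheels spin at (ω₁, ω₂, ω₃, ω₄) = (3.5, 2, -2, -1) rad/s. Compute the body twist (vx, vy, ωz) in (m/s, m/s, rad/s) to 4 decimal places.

(0.0500, -0.0500, -0.0270)

k = lx + ly = 0.25 + 0.12 = 0.3700
ω₁+ω₂+ω₃+ω₄ = 2.5000  →  vx = (0.08/4)·2.5000 = 0.0500
−ω₁+ω₂+ω₃−ω₄ = -2.5000  →  vy = (0.08/4)·-2.5000 = -0.0500
−ω₁+ω₂−ω₃+ω₄ = -0.5000  →  ωz = (0.08/1.4800)·-0.5000 = -0.0270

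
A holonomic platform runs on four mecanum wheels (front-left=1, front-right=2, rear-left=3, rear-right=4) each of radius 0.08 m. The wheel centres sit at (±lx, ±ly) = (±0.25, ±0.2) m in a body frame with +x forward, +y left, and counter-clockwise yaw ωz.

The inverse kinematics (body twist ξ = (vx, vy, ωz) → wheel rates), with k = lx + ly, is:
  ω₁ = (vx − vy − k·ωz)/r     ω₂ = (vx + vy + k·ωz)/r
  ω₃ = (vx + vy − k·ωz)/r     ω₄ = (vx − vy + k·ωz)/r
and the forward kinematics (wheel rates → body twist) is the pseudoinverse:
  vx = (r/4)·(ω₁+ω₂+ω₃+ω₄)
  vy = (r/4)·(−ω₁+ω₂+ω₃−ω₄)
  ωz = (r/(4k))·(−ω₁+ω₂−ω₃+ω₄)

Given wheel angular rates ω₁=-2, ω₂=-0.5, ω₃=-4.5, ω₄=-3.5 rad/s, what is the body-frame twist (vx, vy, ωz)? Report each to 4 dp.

k = lx + ly = 0.25 + 0.2 = 0.4500
ω₁+ω₂+ω₃+ω₄ = -10.5000  →  vx = (0.08/4)·-10.5000 = -0.2100
−ω₁+ω₂+ω₃−ω₄ = 0.5000  →  vy = (0.08/4)·0.5000 = 0.0100
−ω₁+ω₂−ω₃+ω₄ = 2.5000  →  ωz = (0.08/1.8000)·2.5000 = 0.1111

(-0.2100, 0.0100, 0.1111)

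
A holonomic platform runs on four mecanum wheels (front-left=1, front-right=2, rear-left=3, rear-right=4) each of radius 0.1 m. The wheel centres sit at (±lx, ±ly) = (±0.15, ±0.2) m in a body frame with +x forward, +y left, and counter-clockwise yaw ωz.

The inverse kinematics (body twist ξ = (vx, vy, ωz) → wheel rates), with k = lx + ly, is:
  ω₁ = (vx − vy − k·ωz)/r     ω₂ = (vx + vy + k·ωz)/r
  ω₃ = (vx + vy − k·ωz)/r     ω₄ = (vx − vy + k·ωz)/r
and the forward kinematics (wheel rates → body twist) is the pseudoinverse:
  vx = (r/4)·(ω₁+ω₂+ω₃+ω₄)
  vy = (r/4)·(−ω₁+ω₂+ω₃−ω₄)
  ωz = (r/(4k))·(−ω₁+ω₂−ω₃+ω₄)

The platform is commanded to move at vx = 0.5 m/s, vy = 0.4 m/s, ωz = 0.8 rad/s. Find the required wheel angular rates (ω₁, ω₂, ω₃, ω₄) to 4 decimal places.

k = lx + ly = 0.15 + 0.2 = 0.3500;  k·ωz = 0.3500·0.8 = 0.2800
ω₁ (FL) = (vx − vy − k·ωz)/r = -0.1800/0.1 = -1.8000
ω₂ (FR) = (vx + vy + k·ωz)/r = 1.1800/0.1 = 11.8000
ω₃ (RL) = (vx + vy − k·ωz)/r = 0.6200/0.1 = 6.2000
ω₄ (RR) = (vx − vy + k·ωz)/r = 0.3800/0.1 = 3.8000

(-1.8000, 11.8000, 6.2000, 3.8000)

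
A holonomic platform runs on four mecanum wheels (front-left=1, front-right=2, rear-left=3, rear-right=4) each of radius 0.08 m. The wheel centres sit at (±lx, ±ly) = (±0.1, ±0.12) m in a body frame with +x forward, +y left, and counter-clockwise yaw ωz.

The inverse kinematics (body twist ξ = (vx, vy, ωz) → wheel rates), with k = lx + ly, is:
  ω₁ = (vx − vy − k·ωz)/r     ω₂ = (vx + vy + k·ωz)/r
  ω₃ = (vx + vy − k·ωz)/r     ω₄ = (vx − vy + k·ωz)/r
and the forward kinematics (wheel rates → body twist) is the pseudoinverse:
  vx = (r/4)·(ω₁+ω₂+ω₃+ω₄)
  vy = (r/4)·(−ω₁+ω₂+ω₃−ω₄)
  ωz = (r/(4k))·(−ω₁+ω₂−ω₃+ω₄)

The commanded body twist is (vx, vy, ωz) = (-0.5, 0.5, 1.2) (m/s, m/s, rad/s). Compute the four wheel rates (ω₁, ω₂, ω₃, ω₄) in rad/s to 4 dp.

(-15.8000, 3.3000, -3.3000, -9.2000)

k = lx + ly = 0.1 + 0.12 = 0.2200;  k·ωz = 0.2200·1.2 = 0.2640
ω₁ (FL) = (vx − vy − k·ωz)/r = -1.2640/0.08 = -15.8000
ω₂ (FR) = (vx + vy + k·ωz)/r = 0.2640/0.08 = 3.3000
ω₃ (RL) = (vx + vy − k·ωz)/r = -0.2640/0.08 = -3.3000
ω₄ (RR) = (vx − vy + k·ωz)/r = -0.7360/0.08 = -9.2000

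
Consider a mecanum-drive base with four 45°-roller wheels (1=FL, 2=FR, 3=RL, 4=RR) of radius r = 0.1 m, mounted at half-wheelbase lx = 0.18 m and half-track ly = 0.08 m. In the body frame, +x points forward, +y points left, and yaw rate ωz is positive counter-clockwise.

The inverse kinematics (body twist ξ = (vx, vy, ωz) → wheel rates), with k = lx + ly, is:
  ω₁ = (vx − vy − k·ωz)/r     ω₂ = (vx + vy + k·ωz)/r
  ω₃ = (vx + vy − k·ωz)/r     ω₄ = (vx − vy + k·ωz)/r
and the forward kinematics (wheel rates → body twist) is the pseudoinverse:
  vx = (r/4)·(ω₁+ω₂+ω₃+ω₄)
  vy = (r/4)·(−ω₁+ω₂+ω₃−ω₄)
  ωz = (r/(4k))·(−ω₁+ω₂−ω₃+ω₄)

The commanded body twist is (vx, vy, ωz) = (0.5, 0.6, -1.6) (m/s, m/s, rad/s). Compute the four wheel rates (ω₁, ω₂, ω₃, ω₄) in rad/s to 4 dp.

k = lx + ly = 0.18 + 0.08 = 0.2600;  k·ωz = 0.2600·-1.6 = -0.4160
ω₁ (FL) = (vx − vy − k·ωz)/r = 0.3160/0.1 = 3.1600
ω₂ (FR) = (vx + vy + k·ωz)/r = 0.6840/0.1 = 6.8400
ω₃ (RL) = (vx + vy − k·ωz)/r = 1.5160/0.1 = 15.1600
ω₄ (RR) = (vx − vy + k·ωz)/r = -0.5160/0.1 = -5.1600

(3.1600, 6.8400, 15.1600, -5.1600)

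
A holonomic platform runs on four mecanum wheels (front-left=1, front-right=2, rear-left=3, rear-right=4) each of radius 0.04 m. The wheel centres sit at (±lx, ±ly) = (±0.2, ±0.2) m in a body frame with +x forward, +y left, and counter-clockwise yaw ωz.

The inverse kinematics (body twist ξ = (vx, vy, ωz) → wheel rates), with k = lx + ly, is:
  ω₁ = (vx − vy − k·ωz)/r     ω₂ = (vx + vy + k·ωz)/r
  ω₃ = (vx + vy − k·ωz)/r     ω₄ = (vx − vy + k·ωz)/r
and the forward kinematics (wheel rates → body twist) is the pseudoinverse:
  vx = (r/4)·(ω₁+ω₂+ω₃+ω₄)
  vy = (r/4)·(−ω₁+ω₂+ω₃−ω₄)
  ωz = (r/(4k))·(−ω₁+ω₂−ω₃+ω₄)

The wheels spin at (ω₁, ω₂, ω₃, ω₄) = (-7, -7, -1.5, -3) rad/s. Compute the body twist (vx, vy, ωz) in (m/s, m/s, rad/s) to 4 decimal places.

(-0.1850, 0.0150, -0.0375)

k = lx + ly = 0.2 + 0.2 = 0.4000
ω₁+ω₂+ω₃+ω₄ = -18.5000  →  vx = (0.04/4)·-18.5000 = -0.1850
−ω₁+ω₂+ω₃−ω₄ = 1.5000  →  vy = (0.04/4)·1.5000 = 0.0150
−ω₁+ω₂−ω₃+ω₄ = -1.5000  →  ωz = (0.04/1.6000)·-1.5000 = -0.0375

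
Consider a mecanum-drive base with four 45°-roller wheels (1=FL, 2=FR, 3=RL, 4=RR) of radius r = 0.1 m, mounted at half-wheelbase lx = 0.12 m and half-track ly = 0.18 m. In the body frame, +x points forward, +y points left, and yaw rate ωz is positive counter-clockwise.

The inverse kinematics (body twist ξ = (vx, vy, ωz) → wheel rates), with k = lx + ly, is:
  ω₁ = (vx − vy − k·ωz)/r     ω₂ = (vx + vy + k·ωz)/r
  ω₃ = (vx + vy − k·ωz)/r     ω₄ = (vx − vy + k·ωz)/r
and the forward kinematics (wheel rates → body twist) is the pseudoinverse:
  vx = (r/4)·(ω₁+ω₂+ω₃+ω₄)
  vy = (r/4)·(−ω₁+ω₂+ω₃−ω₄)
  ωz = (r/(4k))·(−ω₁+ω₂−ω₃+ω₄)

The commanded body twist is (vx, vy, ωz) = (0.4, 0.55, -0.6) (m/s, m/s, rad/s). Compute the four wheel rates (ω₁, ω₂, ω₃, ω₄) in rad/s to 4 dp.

(0.3000, 7.7000, 11.3000, -3.3000)

k = lx + ly = 0.12 + 0.18 = 0.3000;  k·ωz = 0.3000·-0.6 = -0.1800
ω₁ (FL) = (vx − vy − k·ωz)/r = 0.0300/0.1 = 0.3000
ω₂ (FR) = (vx + vy + k·ωz)/r = 0.7700/0.1 = 7.7000
ω₃ (RL) = (vx + vy − k·ωz)/r = 1.1300/0.1 = 11.3000
ω₄ (RR) = (vx − vy + k·ωz)/r = -0.3300/0.1 = -3.3000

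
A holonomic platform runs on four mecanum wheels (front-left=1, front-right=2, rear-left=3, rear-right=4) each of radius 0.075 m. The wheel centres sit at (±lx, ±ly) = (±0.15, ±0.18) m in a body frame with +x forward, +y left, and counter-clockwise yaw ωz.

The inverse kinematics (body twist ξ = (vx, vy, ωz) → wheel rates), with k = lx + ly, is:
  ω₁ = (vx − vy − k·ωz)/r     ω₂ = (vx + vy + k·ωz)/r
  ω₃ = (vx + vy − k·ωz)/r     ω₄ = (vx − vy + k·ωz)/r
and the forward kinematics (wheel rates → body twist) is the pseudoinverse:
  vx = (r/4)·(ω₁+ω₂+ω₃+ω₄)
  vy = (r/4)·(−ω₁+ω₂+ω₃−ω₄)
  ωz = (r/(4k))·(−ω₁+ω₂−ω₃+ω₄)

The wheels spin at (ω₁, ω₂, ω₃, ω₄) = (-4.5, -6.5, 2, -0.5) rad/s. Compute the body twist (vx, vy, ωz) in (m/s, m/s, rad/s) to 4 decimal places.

k = lx + ly = 0.15 + 0.18 = 0.3300
ω₁+ω₂+ω₃+ω₄ = -9.5000  →  vx = (0.075/4)·-9.5000 = -0.1781
−ω₁+ω₂+ω₃−ω₄ = 0.5000  →  vy = (0.075/4)·0.5000 = 0.0094
−ω₁+ω₂−ω₃+ω₄ = -4.5000  →  ωz = (0.075/1.3200)·-4.5000 = -0.2557

(-0.1781, 0.0094, -0.2557)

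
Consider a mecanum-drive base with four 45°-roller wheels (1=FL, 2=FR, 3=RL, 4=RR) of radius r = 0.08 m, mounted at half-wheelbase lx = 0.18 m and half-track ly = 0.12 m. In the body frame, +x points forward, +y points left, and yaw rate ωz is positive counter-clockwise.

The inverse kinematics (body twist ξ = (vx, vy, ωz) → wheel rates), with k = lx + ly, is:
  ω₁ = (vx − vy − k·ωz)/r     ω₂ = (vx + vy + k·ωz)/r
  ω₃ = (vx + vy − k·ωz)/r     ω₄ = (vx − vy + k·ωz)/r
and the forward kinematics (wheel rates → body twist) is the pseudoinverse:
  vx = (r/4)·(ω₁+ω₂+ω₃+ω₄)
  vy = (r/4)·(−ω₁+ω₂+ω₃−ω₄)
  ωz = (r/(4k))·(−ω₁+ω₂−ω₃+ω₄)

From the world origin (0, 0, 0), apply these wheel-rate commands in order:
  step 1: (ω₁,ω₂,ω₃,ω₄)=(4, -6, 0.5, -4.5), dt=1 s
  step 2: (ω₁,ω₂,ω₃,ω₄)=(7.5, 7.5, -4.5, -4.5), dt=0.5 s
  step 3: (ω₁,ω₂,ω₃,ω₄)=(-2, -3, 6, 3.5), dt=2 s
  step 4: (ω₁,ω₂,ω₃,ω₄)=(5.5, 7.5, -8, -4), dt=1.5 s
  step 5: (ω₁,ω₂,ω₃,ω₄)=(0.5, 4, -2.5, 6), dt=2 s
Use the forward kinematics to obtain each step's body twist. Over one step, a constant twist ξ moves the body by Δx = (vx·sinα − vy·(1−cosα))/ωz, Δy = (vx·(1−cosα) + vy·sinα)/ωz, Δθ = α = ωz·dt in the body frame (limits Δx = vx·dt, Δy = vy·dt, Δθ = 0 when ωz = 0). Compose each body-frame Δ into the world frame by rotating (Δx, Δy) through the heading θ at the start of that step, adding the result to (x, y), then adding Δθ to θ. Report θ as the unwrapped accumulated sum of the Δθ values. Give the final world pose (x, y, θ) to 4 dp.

step 1: ξ=(vx,vy,ωz)=(-0.1200, -0.1000, -1.0000), dt=1.0 → body Δ=(-0.1469, -0.0290, -1.0000) → world pose (-0.1469, -0.0290, -1.0000)
step 2: ξ=(vx,vy,ωz)=(0.1200, 0.0000, 0.0000), dt=0.5 → body Δ=(0.0600, 0.0000, 0.0000) → world pose (-0.1145, -0.0795, -1.0000)
step 3: ξ=(vx,vy,ωz)=(0.0900, 0.0300, -0.2333), dt=2.0 → body Δ=(0.1873, 0.0166, -0.4667) → world pose (0.0006, -0.2281, -1.4667)
step 4: ξ=(vx,vy,ωz)=(0.0200, -0.0400, 0.4000), dt=1.5 → body Δ=(0.0457, -0.0477, 0.6000) → world pose (-0.0421, -0.2785, -0.8667)
step 5: ξ=(vx,vy,ωz)=(0.1600, -0.1000, 0.8000), dt=2.0 → body Δ=(0.3286, 0.0809, 1.6000) → world pose (0.2323, -0.4766, 0.7333)

(0.2323, -0.4766, 0.7333)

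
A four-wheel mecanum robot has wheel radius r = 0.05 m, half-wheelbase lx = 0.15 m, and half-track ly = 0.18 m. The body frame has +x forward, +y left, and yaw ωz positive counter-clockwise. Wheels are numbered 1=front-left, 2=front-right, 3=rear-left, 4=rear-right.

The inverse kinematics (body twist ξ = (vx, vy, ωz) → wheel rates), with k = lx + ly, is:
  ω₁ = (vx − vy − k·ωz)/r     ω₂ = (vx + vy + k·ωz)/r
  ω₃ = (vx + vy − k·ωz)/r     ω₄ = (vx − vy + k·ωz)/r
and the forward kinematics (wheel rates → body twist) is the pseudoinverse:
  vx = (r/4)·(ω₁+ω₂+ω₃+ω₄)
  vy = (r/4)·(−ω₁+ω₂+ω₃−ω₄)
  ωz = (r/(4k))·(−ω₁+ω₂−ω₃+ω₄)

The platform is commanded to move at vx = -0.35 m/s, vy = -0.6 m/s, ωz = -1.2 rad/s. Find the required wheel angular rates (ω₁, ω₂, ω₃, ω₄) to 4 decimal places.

k = lx + ly = 0.15 + 0.18 = 0.3300;  k·ωz = 0.3300·-1.2 = -0.3960
ω₁ (FL) = (vx − vy − k·ωz)/r = 0.6460/0.05 = 12.9200
ω₂ (FR) = (vx + vy + k·ωz)/r = -1.3460/0.05 = -26.9200
ω₃ (RL) = (vx + vy − k·ωz)/r = -0.5540/0.05 = -11.0800
ω₄ (RR) = (vx − vy + k·ωz)/r = -0.1460/0.05 = -2.9200

(12.9200, -26.9200, -11.0800, -2.9200)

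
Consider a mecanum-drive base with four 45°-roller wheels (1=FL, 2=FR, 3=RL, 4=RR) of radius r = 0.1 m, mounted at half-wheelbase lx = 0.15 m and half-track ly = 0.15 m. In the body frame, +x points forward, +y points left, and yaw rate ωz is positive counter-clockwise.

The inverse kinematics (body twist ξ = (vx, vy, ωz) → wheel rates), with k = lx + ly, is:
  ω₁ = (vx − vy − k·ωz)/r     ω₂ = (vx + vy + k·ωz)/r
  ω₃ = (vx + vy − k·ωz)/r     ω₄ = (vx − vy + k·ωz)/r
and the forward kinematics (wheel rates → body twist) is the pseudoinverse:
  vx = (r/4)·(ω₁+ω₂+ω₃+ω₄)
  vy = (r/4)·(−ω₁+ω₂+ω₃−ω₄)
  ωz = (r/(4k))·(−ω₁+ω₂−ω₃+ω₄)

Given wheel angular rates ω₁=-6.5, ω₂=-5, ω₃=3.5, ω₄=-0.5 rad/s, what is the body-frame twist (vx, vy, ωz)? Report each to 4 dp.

k = lx + ly = 0.15 + 0.15 = 0.3000
ω₁+ω₂+ω₃+ω₄ = -8.5000  →  vx = (0.1/4)·-8.5000 = -0.2125
−ω₁+ω₂+ω₃−ω₄ = 5.5000  →  vy = (0.1/4)·5.5000 = 0.1375
−ω₁+ω₂−ω₃+ω₄ = -2.5000  →  ωz = (0.1/1.2000)·-2.5000 = -0.2083

(-0.2125, 0.1375, -0.2083)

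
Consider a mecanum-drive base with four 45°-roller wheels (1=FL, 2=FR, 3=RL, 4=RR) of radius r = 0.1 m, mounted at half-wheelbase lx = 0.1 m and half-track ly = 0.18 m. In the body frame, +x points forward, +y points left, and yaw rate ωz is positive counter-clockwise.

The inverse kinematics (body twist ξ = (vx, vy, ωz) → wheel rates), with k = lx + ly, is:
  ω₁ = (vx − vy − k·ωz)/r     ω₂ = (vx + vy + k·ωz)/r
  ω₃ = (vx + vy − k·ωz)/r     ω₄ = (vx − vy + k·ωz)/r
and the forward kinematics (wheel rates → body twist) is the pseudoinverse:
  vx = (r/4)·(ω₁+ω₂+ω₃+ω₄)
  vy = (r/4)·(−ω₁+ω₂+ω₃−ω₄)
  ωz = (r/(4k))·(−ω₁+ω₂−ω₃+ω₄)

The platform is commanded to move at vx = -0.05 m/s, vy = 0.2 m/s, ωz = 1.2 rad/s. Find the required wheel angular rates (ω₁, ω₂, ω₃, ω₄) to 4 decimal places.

k = lx + ly = 0.1 + 0.18 = 0.2800;  k·ωz = 0.2800·1.2 = 0.3360
ω₁ (FL) = (vx − vy − k·ωz)/r = -0.5860/0.1 = -5.8600
ω₂ (FR) = (vx + vy + k·ωz)/r = 0.4860/0.1 = 4.8600
ω₃ (RL) = (vx + vy − k·ωz)/r = -0.1860/0.1 = -1.8600
ω₄ (RR) = (vx − vy + k·ωz)/r = 0.0860/0.1 = 0.8600

(-5.8600, 4.8600, -1.8600, 0.8600)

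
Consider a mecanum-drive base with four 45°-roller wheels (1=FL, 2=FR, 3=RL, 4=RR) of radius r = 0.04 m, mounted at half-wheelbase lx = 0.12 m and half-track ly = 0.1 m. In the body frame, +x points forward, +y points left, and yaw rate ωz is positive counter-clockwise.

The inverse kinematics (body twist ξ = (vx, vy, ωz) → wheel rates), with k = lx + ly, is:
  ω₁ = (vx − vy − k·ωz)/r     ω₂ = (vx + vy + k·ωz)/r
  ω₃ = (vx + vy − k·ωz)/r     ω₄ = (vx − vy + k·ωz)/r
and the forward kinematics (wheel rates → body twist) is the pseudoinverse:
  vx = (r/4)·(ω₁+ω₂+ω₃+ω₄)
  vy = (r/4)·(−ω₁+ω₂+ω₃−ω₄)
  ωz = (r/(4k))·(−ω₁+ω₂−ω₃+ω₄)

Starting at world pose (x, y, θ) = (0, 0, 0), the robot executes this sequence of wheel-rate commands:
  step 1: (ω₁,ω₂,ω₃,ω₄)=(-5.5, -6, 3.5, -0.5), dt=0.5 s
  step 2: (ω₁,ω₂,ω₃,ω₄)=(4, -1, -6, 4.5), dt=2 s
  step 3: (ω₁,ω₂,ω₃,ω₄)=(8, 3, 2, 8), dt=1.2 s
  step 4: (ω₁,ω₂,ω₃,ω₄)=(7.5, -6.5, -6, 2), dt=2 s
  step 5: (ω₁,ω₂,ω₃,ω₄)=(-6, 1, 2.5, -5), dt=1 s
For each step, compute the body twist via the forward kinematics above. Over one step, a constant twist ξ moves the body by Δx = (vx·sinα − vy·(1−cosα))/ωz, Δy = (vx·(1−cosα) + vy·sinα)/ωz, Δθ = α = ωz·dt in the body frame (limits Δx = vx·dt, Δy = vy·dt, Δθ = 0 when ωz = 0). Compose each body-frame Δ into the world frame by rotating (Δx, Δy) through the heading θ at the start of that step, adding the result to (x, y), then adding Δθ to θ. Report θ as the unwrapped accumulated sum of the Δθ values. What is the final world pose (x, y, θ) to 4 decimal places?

(0.2768, -0.5819, -0.1159)

step 1: ξ=(vx,vy,ωz)=(-0.0850, 0.0350, -0.2045), dt=0.5 → body Δ=(-0.0415, 0.0196, -0.1023) → world pose (-0.0415, 0.0196, -0.1023)
step 2: ξ=(vx,vy,ωz)=(0.0150, -0.1550, 0.2500), dt=2.0 → body Δ=(0.1047, -0.2899, 0.5000) → world pose (0.0330, -0.2794, 0.3977)
step 3: ξ=(vx,vy,ωz)=(0.2100, -0.1100, 0.0455), dt=1.2 → body Δ=(0.2555, -0.1251, 0.0545) → world pose (0.3170, -0.2958, 0.4523)
step 4: ξ=(vx,vy,ωz)=(-0.0300, -0.2200, -0.2727), dt=2.0 → body Δ=(-0.1741, -0.4025, -0.5455) → world pose (0.3363, -0.7339, -0.0932)
step 5: ξ=(vx,vy,ωz)=(-0.0750, 0.1450, -0.0227), dt=1.0 → body Δ=(-0.0733, 0.1458, -0.0227) → world pose (0.2768, -0.5819, -0.1159)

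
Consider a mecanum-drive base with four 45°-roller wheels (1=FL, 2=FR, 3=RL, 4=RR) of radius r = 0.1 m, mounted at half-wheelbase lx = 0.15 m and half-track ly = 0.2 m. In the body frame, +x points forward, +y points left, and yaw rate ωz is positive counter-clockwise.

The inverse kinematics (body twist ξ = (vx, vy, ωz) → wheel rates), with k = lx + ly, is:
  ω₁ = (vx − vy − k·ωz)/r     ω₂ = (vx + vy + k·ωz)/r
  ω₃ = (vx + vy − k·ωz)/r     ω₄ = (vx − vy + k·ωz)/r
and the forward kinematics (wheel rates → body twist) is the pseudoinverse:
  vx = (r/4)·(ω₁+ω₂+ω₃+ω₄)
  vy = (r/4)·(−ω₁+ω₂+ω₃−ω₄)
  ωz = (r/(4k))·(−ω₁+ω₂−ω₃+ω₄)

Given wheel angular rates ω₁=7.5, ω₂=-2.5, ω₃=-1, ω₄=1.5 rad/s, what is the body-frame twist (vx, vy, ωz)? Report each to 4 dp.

(0.1375, -0.3125, -0.5357)

k = lx + ly = 0.15 + 0.2 = 0.3500
ω₁+ω₂+ω₃+ω₄ = 5.5000  →  vx = (0.1/4)·5.5000 = 0.1375
−ω₁+ω₂+ω₃−ω₄ = -12.5000  →  vy = (0.1/4)·-12.5000 = -0.3125
−ω₁+ω₂−ω₃+ω₄ = -7.5000  →  ωz = (0.1/1.4000)·-7.5000 = -0.5357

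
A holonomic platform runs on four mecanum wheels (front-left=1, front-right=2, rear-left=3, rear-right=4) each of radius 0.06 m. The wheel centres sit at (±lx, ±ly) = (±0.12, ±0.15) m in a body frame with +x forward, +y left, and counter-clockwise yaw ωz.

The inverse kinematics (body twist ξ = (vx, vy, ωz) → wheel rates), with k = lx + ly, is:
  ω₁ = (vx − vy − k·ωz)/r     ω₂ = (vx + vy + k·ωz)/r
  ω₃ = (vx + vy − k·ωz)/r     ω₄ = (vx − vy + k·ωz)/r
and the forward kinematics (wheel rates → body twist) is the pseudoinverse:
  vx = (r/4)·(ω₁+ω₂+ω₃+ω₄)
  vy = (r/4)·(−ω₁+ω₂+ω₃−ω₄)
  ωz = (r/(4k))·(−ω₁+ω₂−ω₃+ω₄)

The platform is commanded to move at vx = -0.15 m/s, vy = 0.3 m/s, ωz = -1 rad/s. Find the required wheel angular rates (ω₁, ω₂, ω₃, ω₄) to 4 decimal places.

(-3.0000, -2.0000, 7.0000, -12.0000)

k = lx + ly = 0.12 + 0.15 = 0.2700;  k·ωz = 0.2700·-1 = -0.2700
ω₁ (FL) = (vx − vy − k·ωz)/r = -0.1800/0.06 = -3.0000
ω₂ (FR) = (vx + vy + k·ωz)/r = -0.1200/0.06 = -2.0000
ω₃ (RL) = (vx + vy − k·ωz)/r = 0.4200/0.06 = 7.0000
ω₄ (RR) = (vx − vy + k·ωz)/r = -0.7200/0.06 = -12.0000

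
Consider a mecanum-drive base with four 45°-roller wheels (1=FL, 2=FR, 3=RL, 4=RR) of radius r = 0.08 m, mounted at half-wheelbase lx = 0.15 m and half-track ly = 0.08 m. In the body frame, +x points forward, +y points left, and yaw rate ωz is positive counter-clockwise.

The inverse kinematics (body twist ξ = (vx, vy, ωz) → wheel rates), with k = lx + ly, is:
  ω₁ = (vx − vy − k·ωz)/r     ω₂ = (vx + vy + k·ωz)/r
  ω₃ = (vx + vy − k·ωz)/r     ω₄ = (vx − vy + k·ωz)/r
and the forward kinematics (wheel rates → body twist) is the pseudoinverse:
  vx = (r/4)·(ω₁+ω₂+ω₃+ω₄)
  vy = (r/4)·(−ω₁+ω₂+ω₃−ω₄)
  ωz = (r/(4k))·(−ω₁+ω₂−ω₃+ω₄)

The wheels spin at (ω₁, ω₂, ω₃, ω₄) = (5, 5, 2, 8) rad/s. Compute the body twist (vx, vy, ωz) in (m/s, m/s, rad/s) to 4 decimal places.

(0.4000, -0.1200, 0.5217)

k = lx + ly = 0.15 + 0.08 = 0.2300
ω₁+ω₂+ω₃+ω₄ = 20.0000  →  vx = (0.08/4)·20.0000 = 0.4000
−ω₁+ω₂+ω₃−ω₄ = -6.0000  →  vy = (0.08/4)·-6.0000 = -0.1200
−ω₁+ω₂−ω₃+ω₄ = 6.0000  →  ωz = (0.08/0.9200)·6.0000 = 0.5217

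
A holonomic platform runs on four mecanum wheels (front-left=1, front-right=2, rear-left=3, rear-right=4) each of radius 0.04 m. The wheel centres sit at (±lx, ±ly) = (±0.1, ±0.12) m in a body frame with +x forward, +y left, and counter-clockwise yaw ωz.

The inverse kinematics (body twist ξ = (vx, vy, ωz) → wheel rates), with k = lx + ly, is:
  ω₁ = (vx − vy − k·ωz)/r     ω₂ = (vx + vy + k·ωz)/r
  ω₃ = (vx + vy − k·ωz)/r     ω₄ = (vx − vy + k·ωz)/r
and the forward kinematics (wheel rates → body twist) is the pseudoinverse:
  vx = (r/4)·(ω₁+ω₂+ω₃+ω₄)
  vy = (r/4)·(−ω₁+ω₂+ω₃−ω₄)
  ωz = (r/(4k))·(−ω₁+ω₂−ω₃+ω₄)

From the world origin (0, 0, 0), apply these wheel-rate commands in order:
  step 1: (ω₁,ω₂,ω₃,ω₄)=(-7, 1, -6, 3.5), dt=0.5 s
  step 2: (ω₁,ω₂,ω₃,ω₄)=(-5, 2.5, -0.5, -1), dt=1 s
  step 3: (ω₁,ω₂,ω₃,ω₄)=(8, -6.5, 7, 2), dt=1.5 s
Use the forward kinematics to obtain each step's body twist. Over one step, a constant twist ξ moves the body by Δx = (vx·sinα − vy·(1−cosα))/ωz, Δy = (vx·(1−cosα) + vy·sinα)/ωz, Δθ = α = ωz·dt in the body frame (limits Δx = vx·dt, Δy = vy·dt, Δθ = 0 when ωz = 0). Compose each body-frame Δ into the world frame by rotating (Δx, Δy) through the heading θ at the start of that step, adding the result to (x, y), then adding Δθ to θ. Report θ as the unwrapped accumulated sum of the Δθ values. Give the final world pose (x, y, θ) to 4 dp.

(0.0369, -0.0937, -0.6136)

step 1: ξ=(vx,vy,ωz)=(-0.0850, -0.0150, 0.7955), dt=0.5 → body Δ=(-0.0399, -0.0156, 0.3977) → world pose (-0.0399, -0.0156, 0.3977)
step 2: ξ=(vx,vy,ωz)=(-0.0400, 0.0800, 0.3182), dt=1.0 → body Δ=(-0.0519, 0.0723, 0.3182) → world pose (-0.1158, 0.0309, 0.7159)
step 3: ξ=(vx,vy,ωz)=(0.1050, -0.0950, -0.8864), dt=1.5 → body Δ=(0.0335, -0.1942, -1.3295) → world pose (0.0369, -0.0937, -0.6136)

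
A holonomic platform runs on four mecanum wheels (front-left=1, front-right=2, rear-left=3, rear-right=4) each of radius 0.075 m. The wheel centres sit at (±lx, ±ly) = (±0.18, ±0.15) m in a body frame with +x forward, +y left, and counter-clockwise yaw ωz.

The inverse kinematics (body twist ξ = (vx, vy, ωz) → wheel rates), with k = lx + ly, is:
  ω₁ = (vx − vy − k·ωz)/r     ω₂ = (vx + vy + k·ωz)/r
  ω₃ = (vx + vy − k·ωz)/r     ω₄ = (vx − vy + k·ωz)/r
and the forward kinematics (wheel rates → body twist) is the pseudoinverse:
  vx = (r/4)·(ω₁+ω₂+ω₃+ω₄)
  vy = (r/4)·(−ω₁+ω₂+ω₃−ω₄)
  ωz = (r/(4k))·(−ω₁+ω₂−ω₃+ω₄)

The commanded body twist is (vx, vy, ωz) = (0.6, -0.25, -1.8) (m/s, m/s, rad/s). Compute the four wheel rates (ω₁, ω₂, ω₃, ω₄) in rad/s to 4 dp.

(19.2533, -3.2533, 12.5867, 3.4133)

k = lx + ly = 0.18 + 0.15 = 0.3300;  k·ωz = 0.3300·-1.8 = -0.5940
ω₁ (FL) = (vx − vy − k·ωz)/r = 1.4440/0.075 = 19.2533
ω₂ (FR) = (vx + vy + k·ωz)/r = -0.2440/0.075 = -3.2533
ω₃ (RL) = (vx + vy − k·ωz)/r = 0.9440/0.075 = 12.5867
ω₄ (RR) = (vx − vy + k·ωz)/r = 0.2560/0.075 = 3.4133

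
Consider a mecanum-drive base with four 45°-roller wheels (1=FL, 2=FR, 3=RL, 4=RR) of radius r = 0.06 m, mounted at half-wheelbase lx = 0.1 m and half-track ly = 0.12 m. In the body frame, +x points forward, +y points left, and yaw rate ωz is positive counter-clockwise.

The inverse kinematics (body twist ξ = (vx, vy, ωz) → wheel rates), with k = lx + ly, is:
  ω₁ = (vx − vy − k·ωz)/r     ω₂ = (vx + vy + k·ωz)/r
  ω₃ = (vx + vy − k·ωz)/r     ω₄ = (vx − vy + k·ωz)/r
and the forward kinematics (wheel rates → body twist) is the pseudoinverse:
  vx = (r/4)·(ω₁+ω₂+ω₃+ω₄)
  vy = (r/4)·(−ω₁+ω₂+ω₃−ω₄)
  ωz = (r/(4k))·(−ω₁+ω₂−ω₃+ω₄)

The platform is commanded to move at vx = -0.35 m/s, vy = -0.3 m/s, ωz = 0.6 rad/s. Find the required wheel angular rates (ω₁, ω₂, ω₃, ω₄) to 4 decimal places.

(-3.0333, -8.6333, -13.0333, 1.3667)

k = lx + ly = 0.1 + 0.12 = 0.2200;  k·ωz = 0.2200·0.6 = 0.1320
ω₁ (FL) = (vx − vy − k·ωz)/r = -0.1820/0.06 = -3.0333
ω₂ (FR) = (vx + vy + k·ωz)/r = -0.5180/0.06 = -8.6333
ω₃ (RL) = (vx + vy − k·ωz)/r = -0.7820/0.06 = -13.0333
ω₄ (RR) = (vx − vy + k·ωz)/r = 0.0820/0.06 = 1.3667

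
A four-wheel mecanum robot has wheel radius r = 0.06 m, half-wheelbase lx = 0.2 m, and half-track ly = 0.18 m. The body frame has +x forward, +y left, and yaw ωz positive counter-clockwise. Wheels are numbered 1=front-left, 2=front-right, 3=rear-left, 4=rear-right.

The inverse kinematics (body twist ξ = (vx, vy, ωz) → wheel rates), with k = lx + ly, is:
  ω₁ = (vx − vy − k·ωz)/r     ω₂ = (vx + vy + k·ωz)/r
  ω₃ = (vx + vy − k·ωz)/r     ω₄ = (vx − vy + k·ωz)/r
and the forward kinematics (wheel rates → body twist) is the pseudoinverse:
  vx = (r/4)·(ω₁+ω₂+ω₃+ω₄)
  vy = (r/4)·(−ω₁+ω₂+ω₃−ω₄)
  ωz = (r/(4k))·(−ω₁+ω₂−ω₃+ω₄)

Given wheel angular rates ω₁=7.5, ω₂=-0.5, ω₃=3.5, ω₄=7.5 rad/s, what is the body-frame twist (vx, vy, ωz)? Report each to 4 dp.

(0.2700, -0.1800, -0.1579)

k = lx + ly = 0.2 + 0.18 = 0.3800
ω₁+ω₂+ω₃+ω₄ = 18.0000  →  vx = (0.06/4)·18.0000 = 0.2700
−ω₁+ω₂+ω₃−ω₄ = -12.0000  →  vy = (0.06/4)·-12.0000 = -0.1800
−ω₁+ω₂−ω₃+ω₄ = -4.0000  →  ωz = (0.06/1.5200)·-4.0000 = -0.1579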